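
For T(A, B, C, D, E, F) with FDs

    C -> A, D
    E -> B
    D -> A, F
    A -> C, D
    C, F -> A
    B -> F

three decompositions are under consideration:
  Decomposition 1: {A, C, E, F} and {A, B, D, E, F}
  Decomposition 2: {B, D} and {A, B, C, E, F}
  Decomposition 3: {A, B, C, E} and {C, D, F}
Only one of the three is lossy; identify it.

Decomposition 1: common = {A, E, F}, closure = {A, B, C, D, E, F} → lossless.
Decomposition 2: common = {B}, closure = {B, F} → lossy.
Decomposition 3: common = {C}, closure = {A, C, D, F} → lossless.

Decomposition 2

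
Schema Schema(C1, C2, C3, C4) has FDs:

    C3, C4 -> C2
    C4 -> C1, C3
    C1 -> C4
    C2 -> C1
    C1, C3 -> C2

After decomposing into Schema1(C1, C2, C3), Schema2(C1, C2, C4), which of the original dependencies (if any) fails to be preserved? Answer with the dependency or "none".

none

C3, C4 → C2: restricted closure across fragments reaches C2.
C4 → C1, C3: restricted closure across fragments reaches C1, C3.
C1 → C4 lies within Schema2.
C2 → C1 lies within Schema1.
C1, C3 → C2 lies within Schema1.
Every dependency is enforceable on the fragments, so the decomposition is dependency-preserving.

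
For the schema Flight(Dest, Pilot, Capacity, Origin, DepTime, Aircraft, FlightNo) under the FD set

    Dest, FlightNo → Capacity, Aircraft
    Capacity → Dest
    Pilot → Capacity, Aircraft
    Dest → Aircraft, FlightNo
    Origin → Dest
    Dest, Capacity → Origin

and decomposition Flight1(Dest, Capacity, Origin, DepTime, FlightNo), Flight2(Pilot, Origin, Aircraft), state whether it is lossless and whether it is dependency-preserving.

lossy but dependency-preserving

Lossless test: (Origin)⁺ = {Dest, Capacity, Origin, Aircraft, FlightNo}, which is a superkey of neither fragment — lossy.
Dependency preservation: Dest, FlightNo → Capacity, Aircraft; Pilot → Capacity, Aircraft; Dest → Aircraft, FlightNo are not contained in any single fragment, but the restricted closure of each left-hand side across the fragments still reaches the right-hand side; the remaining FDs each lie inside some fragment. All dependencies are preserved.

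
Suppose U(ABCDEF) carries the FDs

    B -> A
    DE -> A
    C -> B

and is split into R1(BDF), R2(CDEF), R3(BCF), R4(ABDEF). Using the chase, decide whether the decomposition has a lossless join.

Yes

Chase test. Columns are ABCDEF; row i has aⱼ where attribute j ∈ Ri, else bᵢⱼ.
Initial tableau (one row per fragment):
  row 1: b11 a2 b13 a4 b15 a6
  row 2: b21 b22 a3 a4 a5 a6
  row 3: b31 a2 a3 b34 b35 a6
  row 4: a1 a2 b43 a4 a5 a6
Rows 1 and 3 agree on B; apply B→A and equate their A entries.
Rows 1 and 4 agree on B; apply B→A and equate their A entries.
Rows 2 and 4 agree on DE; apply DE→A and equate their A entries.
Rows 2 and 3 agree on C; apply C→B and equate their B entries.
Row 2 is now all distinguished symbols — the join is lossless.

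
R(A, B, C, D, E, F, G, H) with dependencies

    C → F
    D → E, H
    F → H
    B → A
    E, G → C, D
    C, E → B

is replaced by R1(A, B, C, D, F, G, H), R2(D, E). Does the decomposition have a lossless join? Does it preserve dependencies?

Lossless test: (D)⁺ = {D, E, H}, which contains all of one fragment — lossless.
Dependency preservation: the restricted closure of {E, G} across the fragments never reaches {C, D}, so E, G → C, D cannot be enforced without a join — not preserved.

lossless but not dependency-preserving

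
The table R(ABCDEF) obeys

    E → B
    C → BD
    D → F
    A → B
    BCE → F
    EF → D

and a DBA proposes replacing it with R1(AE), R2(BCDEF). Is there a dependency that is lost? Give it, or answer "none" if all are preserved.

A → B

Check A → B: no single fragment contains all of {AB}, and the restricted closure of {A} across the fragments never reaches {B}.
E → B is preserved.
C → BD is preserved.
D → F is preserved.
BCE → F is preserved.
EF → D is preserved.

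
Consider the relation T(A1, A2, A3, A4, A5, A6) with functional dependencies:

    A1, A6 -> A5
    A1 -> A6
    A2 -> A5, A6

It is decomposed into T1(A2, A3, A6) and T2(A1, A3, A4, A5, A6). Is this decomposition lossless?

Common attributes: T1 ∩ T2 = {A3, A6}.
No dependency enlarges {A3, A6}, so (A3, A6)⁺ = {A3, A6}.
The closure contains neither all of T1 = {A2, A3, A6} nor all of T2 = {A1, A3, A4, A5, A6}, so the common attributes are not a superkey of either fragment. The join is lossy.

No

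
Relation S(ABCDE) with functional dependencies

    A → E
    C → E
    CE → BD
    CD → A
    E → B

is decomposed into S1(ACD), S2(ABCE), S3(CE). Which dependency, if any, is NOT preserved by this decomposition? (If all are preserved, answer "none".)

none

A → E lies within S2.
C → E lies within S2.
CE → BD: restricted closure across fragments reaches BD.
CD → A lies within S1.
E → B lies within S2.
Every dependency is enforceable on the fragments, so the decomposition is dependency-preserving.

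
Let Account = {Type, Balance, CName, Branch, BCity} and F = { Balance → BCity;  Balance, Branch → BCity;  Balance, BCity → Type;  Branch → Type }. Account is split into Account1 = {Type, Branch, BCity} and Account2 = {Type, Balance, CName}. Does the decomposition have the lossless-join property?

Common attributes: Account1 ∩ Account2 = {Type}.
No dependency enlarges {Type}, so (Type)⁺ = {Type}.
The closure contains neither all of Account1 = {Type, Branch, BCity} nor all of Account2 = {Type, Balance, CName}, so the common attributes are not a superkey of either fragment. The join is lossy.

No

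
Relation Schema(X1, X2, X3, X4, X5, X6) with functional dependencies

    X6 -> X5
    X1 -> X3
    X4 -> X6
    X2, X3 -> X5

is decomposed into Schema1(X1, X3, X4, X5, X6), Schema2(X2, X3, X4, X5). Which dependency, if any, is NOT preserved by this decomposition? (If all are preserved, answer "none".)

none

X6 → X5 lies within Schema1.
X1 → X3 lies within Schema1.
X4 → X6 lies within Schema1.
X2, X3 → X5 lies within Schema2.
Every dependency is enforceable on the fragments, so the decomposition is dependency-preserving.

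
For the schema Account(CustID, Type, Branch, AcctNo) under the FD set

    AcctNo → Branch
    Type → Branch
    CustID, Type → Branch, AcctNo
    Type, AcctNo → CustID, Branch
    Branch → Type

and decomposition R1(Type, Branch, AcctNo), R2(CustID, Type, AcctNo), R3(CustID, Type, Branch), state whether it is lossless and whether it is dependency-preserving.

lossless and dependency-preserving

Lossless test (chase): Rows 1 and 2 agree on AcctNo; apply AcctNo→Branch and equate their Branch entries. Rows 2 and 3 agree on CustID, Type; apply CustID, Type→Branch, AcctNo and equate their Branch, AcctNo entries. Rows 1 and 2 agree on Type, AcctNo; apply Type, AcctNo→CustID, Branch and equate their CustID, Branch entries. Row 1 is now all distinguished symbols — the join is lossless.
Dependency preservation: CustID, Type → Branch, AcctNo; Type, AcctNo → CustID, Branch are not contained in any single fragment, but the restricted closure of each left-hand side across the fragments still reaches the right-hand side; the remaining FDs each lie inside some fragment. All dependencies are preserved.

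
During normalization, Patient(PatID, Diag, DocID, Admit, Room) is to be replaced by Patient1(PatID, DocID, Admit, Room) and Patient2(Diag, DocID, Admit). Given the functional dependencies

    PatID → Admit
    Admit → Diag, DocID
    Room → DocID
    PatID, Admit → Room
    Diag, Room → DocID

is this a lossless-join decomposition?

Yes

Common attributes: Patient1 ∩ Patient2 = {DocID, Admit}.
Closure of {DocID, Admit}: Admit → Diag, DocID applies, adding Diag. So (DocID, Admit)⁺ = {Diag, DocID, Admit}.
This closure contains every attribute of Patient2, so Patient1 ∩ Patient2 → Patient2. The join is lossless.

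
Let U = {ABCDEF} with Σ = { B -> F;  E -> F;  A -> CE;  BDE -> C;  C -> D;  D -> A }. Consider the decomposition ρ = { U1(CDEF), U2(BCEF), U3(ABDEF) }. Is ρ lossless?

Yes

Chase test. Columns are ABCDEF; row i has aⱼ where attribute j ∈ Ui, else bᵢⱼ.
Initial tableau (one row per fragment):
  row 1: b11 b12 a3 a4 a5 a6
  row 2: b21 a2 a3 b24 a5 a6
  row 3: a1 a2 b33 a4 a5 a6
Rows 1 and 2 agree on C; apply C→D and equate their D entries.
Rows 1 and 2 agree on D; apply D→A and equate their A entries.
Rows 1 and 3 agree on D; apply D→A and equate their A entries.
Rows 1 and 3 agree on A; apply A→CE and equate their CE entries.
Row 2 is now all distinguished symbols — the join is lossless.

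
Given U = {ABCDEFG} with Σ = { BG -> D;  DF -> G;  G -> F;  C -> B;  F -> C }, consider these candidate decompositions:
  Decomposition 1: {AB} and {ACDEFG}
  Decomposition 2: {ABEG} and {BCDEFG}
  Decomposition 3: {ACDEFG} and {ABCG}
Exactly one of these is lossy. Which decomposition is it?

Decomposition 1: common = {A}, closure = {A} → lossy.
Decomposition 2: common = {BEG}, closure = {BCDEFG} → lossless.
Decomposition 3: common = {ACG}, closure = {ABCDFG} → lossless.

Decomposition 1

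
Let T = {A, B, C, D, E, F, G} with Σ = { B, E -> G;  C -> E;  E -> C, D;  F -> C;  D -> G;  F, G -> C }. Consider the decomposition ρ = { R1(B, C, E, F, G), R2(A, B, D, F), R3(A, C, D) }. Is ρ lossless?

Yes

Chase test. Columns are A, B, C, D, E, F, G; row i has aⱼ where attribute j ∈ Ri, else bᵢⱼ.
Initial tableau (one row per fragment):
  row 1: b11 a2 a3 b14 a5 a6 a7
  row 2: a1 a2 b23 a4 b25 a6 b27
  row 3: a1 b32 a3 a4 b35 b36 b37
Rows 1 and 3 agree on C; apply C→E and equate their E entries.
Rows 1 and 3 agree on E; apply E→C, D and equate their C, D entries.
Rows 1 and 2 agree on F; apply F→C and equate their C entries.
Rows 1 and 2 agree on D; apply D→G and equate their G entries.
Rows 1 and 3 agree on D; apply D→G and equate their G entries.
Rows 1 and 2 agree on C; apply C→E and equate their E entries.
Row 2 is now all distinguished symbols — the join is lossless.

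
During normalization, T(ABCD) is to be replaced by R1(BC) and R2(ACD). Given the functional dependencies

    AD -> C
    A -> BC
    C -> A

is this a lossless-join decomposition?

Yes

Common attributes: R1 ∩ R2 = {C}.
Closure of {C}: C → A applies, adding A; A → BC applies, adding B. So (C)⁺ = {ABC}.
This closure contains every attribute of R1, so R1 ∩ R2 → R1. The join is lossless.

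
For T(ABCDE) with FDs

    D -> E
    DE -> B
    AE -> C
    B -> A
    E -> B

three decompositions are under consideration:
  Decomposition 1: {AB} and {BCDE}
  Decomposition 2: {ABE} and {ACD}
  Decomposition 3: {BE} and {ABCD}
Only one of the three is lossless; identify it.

Decomposition 1

Decomposition 1: common = {B}, closure = {AB} → lossless.
Decomposition 2: common = {A}, closure = {A} → lossy.
Decomposition 3: common = {B}, closure = {AB} → lossy.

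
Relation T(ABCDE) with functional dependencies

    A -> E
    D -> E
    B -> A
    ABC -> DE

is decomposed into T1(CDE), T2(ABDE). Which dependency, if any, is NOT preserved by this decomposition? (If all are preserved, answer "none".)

ABC -> DE

Check ABC → DE: no single fragment contains all of {ABCDE}, and the restricted closure of {ABC} across the fragments never reaches {DE}.
A → E is preserved.
D → E is preserved.
B → A is preserved.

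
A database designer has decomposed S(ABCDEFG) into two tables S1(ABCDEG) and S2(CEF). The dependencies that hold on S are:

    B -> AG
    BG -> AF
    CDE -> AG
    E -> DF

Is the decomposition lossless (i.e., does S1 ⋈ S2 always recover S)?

Yes

Common attributes: S1 ∩ S2 = {CE}.
Closure of {CE}: E → DF applies, adding DF; CDE → AG applies, adding AG. So (CE)⁺ = {ACDEFG}.
This closure contains every attribute of S2, so S1 ∩ S2 → S2. The join is lossless.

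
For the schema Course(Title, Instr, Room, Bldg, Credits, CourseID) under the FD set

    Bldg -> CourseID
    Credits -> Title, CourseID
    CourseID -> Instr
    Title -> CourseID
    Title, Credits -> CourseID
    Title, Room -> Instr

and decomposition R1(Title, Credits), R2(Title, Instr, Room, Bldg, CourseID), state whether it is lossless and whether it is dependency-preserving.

lossy but dependency-preserving

Lossless test: (Title)⁺ = {Title, Instr, CourseID}, which is a superkey of neither fragment — lossy.
Dependency preservation: Credits → Title, CourseID; Title, Credits → CourseID are not contained in any single fragment, but the restricted closure of each left-hand side across the fragments still reaches the right-hand side; the remaining FDs each lie inside some fragment. All dependencies are preserved.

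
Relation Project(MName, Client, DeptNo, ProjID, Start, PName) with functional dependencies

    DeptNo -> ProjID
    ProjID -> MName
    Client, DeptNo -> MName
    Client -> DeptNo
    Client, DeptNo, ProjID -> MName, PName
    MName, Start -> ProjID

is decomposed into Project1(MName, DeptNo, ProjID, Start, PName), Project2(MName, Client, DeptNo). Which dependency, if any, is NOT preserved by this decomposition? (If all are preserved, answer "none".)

Check Client, DeptNo, ProjID → MName, PName: no single fragment contains all of {MName, Client, DeptNo, ProjID, PName}, and the restricted closure of {Client, DeptNo, ProjID} across the fragments never reaches {MName, PName}.
DeptNo → ProjID is preserved.
ProjID → MName is preserved.
Client, DeptNo → MName is preserved.
Client → DeptNo is preserved.
MName, Start → ProjID is preserved.

Client, DeptNo, ProjID -> MName, PName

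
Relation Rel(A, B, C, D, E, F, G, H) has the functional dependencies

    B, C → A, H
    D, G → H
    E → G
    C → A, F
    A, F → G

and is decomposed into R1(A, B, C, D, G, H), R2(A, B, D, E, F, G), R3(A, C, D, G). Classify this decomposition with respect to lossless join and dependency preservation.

lossy and not dependency-preserving

Lossless test (chase): Rows 1 and 2 agree on D, G; apply D, G→H and equate their H entries. Rows 1 and 3 agree on D, G; apply D, G→H and equate their H entries. Rows 1 and 3 agree on C; apply C→A, F and equate their A, F entries. No row becomes fully distinguished — the join is lossy.
Dependency preservation: the restricted closure of {C} across the fragments never reaches {A, F}, so C → A, F cannot be enforced without a join — not preserved.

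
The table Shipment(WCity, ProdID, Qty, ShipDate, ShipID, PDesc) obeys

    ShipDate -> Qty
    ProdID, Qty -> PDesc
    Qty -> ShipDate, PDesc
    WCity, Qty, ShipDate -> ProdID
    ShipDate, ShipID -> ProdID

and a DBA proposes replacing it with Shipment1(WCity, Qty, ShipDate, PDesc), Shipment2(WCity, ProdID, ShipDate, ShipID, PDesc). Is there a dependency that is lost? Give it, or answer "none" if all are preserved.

ShipDate → Qty lies within Shipment1.
ProdID, Qty → PDesc: restricted closure across fragments reaches PDesc.
Qty → ShipDate, PDesc lies within Shipment1.
WCity, Qty, ShipDate → ProdID: restricted closure across fragments reaches ProdID.
ShipDate, ShipID → ProdID lies within Shipment2.
Every dependency is enforceable on the fragments, so the decomposition is dependency-preserving.

none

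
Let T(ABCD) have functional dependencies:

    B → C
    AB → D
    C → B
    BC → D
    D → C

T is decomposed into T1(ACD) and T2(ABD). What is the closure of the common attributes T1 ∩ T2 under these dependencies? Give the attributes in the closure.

T1 ∩ T2 = {AD}.
D → C applies, adding C
C → B applies, adding B
Closure: {ABCD}.

ABCD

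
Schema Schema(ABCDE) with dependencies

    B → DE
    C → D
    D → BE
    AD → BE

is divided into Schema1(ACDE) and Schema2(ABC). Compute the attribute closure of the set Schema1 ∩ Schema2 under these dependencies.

Schema1 ∩ Schema2 = {AC}.
C → D applies, adding D
D → BE applies, adding BE
Closure: {ABCDE}.

ABCDE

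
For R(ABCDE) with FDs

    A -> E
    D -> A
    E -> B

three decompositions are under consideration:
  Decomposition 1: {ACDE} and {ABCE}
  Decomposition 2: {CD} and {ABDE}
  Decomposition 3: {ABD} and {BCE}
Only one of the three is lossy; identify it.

Decomposition 1: common = {ACE}, closure = {ABCE} → lossless.
Decomposition 2: common = {D}, closure = {ABDE} → lossless.
Decomposition 3: common = {B}, closure = {B} → lossy.

Decomposition 3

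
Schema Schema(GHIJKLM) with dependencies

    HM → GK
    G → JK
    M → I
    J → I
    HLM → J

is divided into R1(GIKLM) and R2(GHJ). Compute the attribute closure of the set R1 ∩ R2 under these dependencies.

R1 ∩ R2 = {G}.
G → JK applies, adding JK
J → I applies, adding I
Closure: {GIJK}.

GIJK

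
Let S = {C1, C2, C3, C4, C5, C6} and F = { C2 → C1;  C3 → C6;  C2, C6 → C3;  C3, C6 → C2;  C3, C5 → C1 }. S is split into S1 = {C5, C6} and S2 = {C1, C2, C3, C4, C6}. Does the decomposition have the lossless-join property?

Common attributes: S1 ∩ S2 = {C6}.
No dependency enlarges {C6}, so (C6)⁺ = {C6}.
The closure contains neither all of S1 = {C5, C6} nor all of S2 = {C1, C2, C3, C4, C6}, so the common attributes are not a superkey of either fragment. The join is lossy.

No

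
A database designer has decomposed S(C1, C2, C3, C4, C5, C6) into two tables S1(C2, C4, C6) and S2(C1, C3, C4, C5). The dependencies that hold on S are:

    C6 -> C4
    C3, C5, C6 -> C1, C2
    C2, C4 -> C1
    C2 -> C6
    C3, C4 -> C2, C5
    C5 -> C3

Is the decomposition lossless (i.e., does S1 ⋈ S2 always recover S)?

No

Common attributes: S1 ∩ S2 = {C4}.
No dependency enlarges {C4}, so (C4)⁺ = {C4}.
The closure contains neither all of S1 = {C2, C4, C6} nor all of S2 = {C1, C3, C4, C5}, so the common attributes are not a superkey of either fragment. The join is lossy.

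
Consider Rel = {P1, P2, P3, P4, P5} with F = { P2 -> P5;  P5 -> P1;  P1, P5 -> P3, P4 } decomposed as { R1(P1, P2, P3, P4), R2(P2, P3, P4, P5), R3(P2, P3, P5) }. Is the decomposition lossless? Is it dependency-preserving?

Lossless test (chase): Rows 1 and 2 agree on P2; apply P2→P5 and equate their P5 entries. Rows 1 and 2 agree on P5; apply P5→P1 and equate their P1 entries. Rows 1 and 3 agree on P5; apply P5→P1 and equate their P1 entries. Rows 1 and 3 agree on P1, P5; apply P1, P5→P3, P4 and equate their P3, P4 entries. Row 1 is now all distinguished symbols — the join is lossless.
Dependency preservation: the restricted closure of {P5} across the fragments never reaches {P1}, so P5 → P1 cannot be enforced without a join — not preserved.

lossless but not dependency-preserving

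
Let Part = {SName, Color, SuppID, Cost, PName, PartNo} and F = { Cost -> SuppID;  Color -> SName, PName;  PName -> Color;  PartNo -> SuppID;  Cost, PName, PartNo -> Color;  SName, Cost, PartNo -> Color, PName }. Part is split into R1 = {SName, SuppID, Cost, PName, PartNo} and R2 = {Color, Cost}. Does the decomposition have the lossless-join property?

Common attributes: R1 ∩ R2 = {Cost}.
Closure of {Cost}: Cost → SuppID applies, adding SuppID. So (Cost)⁺ = {SuppID, Cost}.
The closure contains neither all of R1 = {SName, SuppID, Cost, PName, PartNo} nor all of R2 = {Color, Cost}, so the common attributes are not a superkey of either fragment. The join is lossy.

No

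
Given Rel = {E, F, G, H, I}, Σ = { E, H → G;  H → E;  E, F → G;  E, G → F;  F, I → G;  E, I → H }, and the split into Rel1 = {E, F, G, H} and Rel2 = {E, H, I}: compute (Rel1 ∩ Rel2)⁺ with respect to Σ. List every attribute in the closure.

Rel1 ∩ Rel2 = {E, H}.
E, H → G applies, adding G
E, G → F applies, adding F
Closure: {E, F, G, H}.

E, F, G, H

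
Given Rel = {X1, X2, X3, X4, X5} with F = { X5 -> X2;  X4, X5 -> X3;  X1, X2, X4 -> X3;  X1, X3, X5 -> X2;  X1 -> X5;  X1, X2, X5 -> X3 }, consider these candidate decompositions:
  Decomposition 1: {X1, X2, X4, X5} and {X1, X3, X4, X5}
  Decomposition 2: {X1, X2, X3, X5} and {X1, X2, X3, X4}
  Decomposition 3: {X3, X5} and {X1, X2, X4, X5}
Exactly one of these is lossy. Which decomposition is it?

Decomposition 3

Decomposition 1: common = {X1, X4, X5}, closure = {X1, X2, X3, X4, X5} → lossless.
Decomposition 2: common = {X1, X2, X3}, closure = {X1, X2, X3, X5} → lossless.
Decomposition 3: common = {X5}, closure = {X2, X5} → lossy.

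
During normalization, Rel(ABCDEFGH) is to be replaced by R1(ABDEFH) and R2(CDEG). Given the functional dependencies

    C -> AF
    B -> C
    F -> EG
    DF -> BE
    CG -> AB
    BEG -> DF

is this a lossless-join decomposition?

No

Common attributes: R1 ∩ R2 = {DE}.
No dependency enlarges {DE}, so (DE)⁺ = {DE}.
The closure contains neither all of R1 = {ABDEFH} nor all of R2 = {CDEG}, so the common attributes are not a superkey of either fragment. The join is lossy.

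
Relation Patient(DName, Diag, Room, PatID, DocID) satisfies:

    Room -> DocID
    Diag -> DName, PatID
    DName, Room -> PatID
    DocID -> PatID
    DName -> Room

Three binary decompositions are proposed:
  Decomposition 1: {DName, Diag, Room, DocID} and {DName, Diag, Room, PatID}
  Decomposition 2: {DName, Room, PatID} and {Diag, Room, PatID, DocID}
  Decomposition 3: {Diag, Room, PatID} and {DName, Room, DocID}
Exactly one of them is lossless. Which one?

Decomposition 1

Decomposition 1: common = {DName, Diag, Room}, closure = {DName, Diag, Room, PatID, DocID} → lossless.
Decomposition 2: common = {Room, PatID}, closure = {Room, PatID, DocID} → lossy.
Decomposition 3: common = {Room}, closure = {Room, PatID, DocID} → lossy.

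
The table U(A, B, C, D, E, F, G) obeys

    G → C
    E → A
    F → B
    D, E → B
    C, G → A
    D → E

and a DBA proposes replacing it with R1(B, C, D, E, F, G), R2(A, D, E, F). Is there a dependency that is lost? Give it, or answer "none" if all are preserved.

Check C, G → A: no single fragment contains all of {A, C, G}, and the restricted closure of {C, G} across the fragments never reaches {A}.
G → C is preserved.
E → A is preserved.
F → B is preserved.
D, E → B is preserved.
D → E is preserved.

C, G → A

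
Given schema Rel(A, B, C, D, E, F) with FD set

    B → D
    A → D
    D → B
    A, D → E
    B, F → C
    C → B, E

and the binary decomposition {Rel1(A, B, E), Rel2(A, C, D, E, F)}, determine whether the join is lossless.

Yes

Common attributes: Rel1 ∩ Rel2 = {A, E}.
Closure of {A, E}: A → D applies, adding D; D → B applies, adding B. So (A, E)⁺ = {A, B, D, E}.
This closure contains every attribute of Rel1, so Rel1 ∩ Rel2 → Rel1. The join is lossless.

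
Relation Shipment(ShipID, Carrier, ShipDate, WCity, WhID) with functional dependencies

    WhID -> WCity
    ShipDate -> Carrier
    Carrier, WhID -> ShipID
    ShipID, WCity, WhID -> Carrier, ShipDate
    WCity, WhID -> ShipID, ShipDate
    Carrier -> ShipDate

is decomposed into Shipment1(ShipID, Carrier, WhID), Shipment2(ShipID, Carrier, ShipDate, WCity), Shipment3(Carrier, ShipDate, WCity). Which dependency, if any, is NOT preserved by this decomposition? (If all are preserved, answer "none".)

Check WhID → WCity: no single fragment contains all of {WCity, WhID}, and the restricted closure of {WhID} across the fragments never reaches {WCity}.
ShipDate → Carrier is preserved.
Carrier, WhID → ShipID is preserved.
ShipID, WCity, WhID → Carrier, ShipDate is preserved.
WCity, WhID → ShipID, ShipDate is preserved.
Carrier → ShipDate is preserved.

WhID -> WCity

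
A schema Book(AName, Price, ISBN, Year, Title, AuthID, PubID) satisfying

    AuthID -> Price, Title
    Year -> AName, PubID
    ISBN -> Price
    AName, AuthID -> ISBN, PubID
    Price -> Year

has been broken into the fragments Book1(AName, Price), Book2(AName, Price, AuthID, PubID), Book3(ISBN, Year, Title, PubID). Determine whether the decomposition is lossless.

Chase test. Columns are AName, Price, ISBN, Year, Title, AuthID, PubID; row i has aⱼ where attribute j ∈ Booki, else bᵢⱼ.
Initial tableau (one row per fragment):
  row 1: a1 a2 b13 b14 b15 b16 b17
  row 2: a1 a2 b23 b24 b25 a6 a7
  row 3: b31 b32 a3 a4 a5 b36 a7
Rows 1 and 2 agree on Price; apply Price→Year and equate their Year entries.
Rows 1 and 2 agree on Year; apply Year→AName, PubID and equate their AName, PubID entries.
No row becomes fully distinguished — the join is lossy.

No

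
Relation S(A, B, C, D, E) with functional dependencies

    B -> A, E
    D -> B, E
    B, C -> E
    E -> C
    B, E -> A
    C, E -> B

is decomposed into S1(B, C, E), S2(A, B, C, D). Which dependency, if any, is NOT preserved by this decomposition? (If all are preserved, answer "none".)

B → A, E: restricted closure across fragments reaches A, E.
D → B, E: restricted closure across fragments reaches B, E.
B, C → E lies within S1.
E → C lies within S1.
B, E → A: restricted closure across fragments reaches A.
C, E → B lies within S1.
Every dependency is enforceable on the fragments, so the decomposition is dependency-preserving.

none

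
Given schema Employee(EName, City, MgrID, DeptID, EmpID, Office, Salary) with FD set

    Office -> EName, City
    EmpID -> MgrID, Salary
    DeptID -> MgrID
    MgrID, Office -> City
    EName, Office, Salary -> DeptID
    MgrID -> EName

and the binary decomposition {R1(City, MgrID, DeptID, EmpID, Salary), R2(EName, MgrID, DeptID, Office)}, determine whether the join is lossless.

No

Common attributes: R1 ∩ R2 = {MgrID, DeptID}.
Closure of {MgrID, DeptID}: MgrID → EName applies, adding EName. So (MgrID, DeptID)⁺ = {EName, MgrID, DeptID}.
The closure contains neither all of R1 = {City, MgrID, DeptID, EmpID, Salary} nor all of R2 = {EName, MgrID, DeptID, Office}, so the common attributes are not a superkey of either fragment. The join is lossy.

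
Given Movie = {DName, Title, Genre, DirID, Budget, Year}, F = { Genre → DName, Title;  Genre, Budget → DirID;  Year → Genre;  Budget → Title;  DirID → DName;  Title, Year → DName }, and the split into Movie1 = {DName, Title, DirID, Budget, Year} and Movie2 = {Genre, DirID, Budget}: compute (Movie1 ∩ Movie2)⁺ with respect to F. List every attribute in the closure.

DName, Title, DirID, Budget

Movie1 ∩ Movie2 = {DirID, Budget}.
Budget → Title applies, adding Title
DirID → DName applies, adding DName
Closure: {DName, Title, DirID, Budget}.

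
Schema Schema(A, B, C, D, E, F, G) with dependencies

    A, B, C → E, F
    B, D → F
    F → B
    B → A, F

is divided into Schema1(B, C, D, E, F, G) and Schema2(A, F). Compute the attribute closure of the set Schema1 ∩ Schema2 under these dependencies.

A, B, F

Schema1 ∩ Schema2 = {F}.
F → B applies, adding B
B → A, F applies, adding A
Closure: {A, B, F}.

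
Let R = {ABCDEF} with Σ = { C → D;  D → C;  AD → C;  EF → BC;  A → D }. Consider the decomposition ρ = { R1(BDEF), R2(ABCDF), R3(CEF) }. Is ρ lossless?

No

Chase test. Columns are ABCDEF; row i has aⱼ where attribute j ∈ Ri, else bᵢⱼ.
Initial tableau (one row per fragment):
  row 1: b11 a2 b13 a4 a5 a6
  row 2: a1 a2 a3 a4 b25 a6
  row 3: b31 b32 a3 b34 a5 a6
Rows 2 and 3 agree on C; apply C→D and equate their D entries.
Rows 1 and 2 agree on D; apply D→C and equate their C entries.
Rows 1 and 3 agree on EF; apply EF→BC and equate their BC entries.
No row becomes fully distinguished — the join is lossy.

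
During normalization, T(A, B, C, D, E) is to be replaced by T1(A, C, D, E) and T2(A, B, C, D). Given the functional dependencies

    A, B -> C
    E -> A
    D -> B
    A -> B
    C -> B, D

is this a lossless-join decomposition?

Yes

Common attributes: T1 ∩ T2 = {A, C, D}.
Closure of {A, C, D}: D → B applies, adding B. So (A, C, D)⁺ = {A, B, C, D}.
This closure contains every attribute of T2, so T1 ∩ T2 → T2. The join is lossless.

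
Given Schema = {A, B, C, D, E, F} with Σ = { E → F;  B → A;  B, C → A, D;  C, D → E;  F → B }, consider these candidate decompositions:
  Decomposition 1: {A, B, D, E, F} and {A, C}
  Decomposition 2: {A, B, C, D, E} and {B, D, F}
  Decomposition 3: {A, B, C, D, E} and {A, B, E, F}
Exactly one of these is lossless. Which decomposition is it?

Decomposition 1: common = {A}, closure = {A} → lossy.
Decomposition 2: common = {B, D}, closure = {A, B, D} → lossy.
Decomposition 3: common = {A, B, E}, closure = {A, B, E, F} → lossless.

Decomposition 3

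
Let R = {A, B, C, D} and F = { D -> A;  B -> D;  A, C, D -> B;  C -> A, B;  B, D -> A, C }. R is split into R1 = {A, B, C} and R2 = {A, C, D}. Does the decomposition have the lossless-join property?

Common attributes: R1 ∩ R2 = {A, C}.
Closure of {A, C}: C → A, B applies, adding B; B → D applies, adding D. So (A, C)⁺ = {A, B, C, D}.
This closure contains every attribute of R1, so R1 ∩ R2 → R1. The join is lossless.

Yes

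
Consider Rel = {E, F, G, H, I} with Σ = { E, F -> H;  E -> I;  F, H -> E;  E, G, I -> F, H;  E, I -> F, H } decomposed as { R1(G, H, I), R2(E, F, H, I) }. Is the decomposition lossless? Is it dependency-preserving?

Lossless test: (H, I)⁺ = {H, I}, which is a superkey of neither fragment — lossy.
Dependency preservation: E, G, I → F, H is not contained in any single fragment, but the restricted closure of its left-hand side across the fragments still reaches the right-hand side; the remaining FDs each lie inside some fragment. All dependencies are preserved.

lossy but dependency-preserving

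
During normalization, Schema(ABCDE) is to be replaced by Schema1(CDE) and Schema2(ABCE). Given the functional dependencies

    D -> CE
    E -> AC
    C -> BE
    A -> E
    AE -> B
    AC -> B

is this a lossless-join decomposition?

Yes

Common attributes: Schema1 ∩ Schema2 = {CE}.
Closure of {CE}: E → AC applies, adding A; C → BE applies, adding B. So (CE)⁺ = {ABCE}.
This closure contains every attribute of Schema2, so Schema1 ∩ Schema2 → Schema2. The join is lossless.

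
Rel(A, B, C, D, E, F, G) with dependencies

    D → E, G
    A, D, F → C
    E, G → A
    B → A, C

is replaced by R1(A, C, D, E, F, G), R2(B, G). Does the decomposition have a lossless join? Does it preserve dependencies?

lossy and not dependency-preserving

Lossless test: (G)⁺ = {G}, which is a superkey of neither fragment — lossy.
Dependency preservation: the restricted closure of {B} across the fragments never reaches {A, C}, so B → A, C cannot be enforced without a join — not preserved.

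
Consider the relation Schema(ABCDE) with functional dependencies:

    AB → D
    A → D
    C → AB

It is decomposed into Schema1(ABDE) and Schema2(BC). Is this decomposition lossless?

No

Common attributes: Schema1 ∩ Schema2 = {B}.
No dependency enlarges {B}, so (B)⁺ = {B}.
The closure contains neither all of Schema1 = {ABDE} nor all of Schema2 = {BC}, so the common attributes are not a superkey of either fragment. The join is lossy.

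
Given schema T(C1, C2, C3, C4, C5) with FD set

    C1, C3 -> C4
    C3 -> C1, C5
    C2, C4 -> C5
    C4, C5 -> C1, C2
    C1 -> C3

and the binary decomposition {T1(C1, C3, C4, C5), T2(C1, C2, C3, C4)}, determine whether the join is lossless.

Yes

Common attributes: T1 ∩ T2 = {C1, C3, C4}.
Closure of {C1, C3, C4}: C3 → C1, C5 applies, adding C5; C4, C5 → C1, C2 applies, adding C2. So (C1, C3, C4)⁺ = {C1, C2, C3, C4, C5}.
This closure contains every attribute of T1, so T1 ∩ T2 → T1. The join is lossless.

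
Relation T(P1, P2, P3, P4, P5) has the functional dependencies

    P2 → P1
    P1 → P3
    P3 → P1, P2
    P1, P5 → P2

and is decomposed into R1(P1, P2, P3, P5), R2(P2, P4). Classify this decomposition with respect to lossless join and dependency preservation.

lossy but dependency-preserving

Lossless test: (P2)⁺ = {P1, P2, P3}, which is a superkey of neither fragment — lossy.
Dependency preservation: every FD's attributes lie within a single fragment, so each can be enforced locally — preserved.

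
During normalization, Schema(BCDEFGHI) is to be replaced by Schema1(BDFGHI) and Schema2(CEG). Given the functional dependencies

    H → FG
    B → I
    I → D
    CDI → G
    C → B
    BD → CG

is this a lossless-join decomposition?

Common attributes: Schema1 ∩ Schema2 = {G}.
No dependency enlarges {G}, so (G)⁺ = {G}.
The closure contains neither all of Schema1 = {BDFGHI} nor all of Schema2 = {CEG}, so the common attributes are not a superkey of either fragment. The join is lossy.

No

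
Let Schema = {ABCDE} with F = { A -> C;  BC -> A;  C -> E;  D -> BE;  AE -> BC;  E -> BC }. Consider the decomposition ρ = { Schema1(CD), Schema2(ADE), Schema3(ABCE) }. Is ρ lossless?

Yes

Chase test. Columns are ABCDE; row i has aⱼ where attribute j ∈ Schemai, else bᵢⱼ.
Initial tableau (one row per fragment):
  row 1: b11 b12 a3 a4 b15
  row 2: a1 b22 b23 a4 a5
  row 3: a1 a2 a3 b34 a5
Rows 2 and 3 agree on A; apply A→C and equate their C entries.
Rows 1 and 2 agree on C; apply C→E and equate their E entries.
Rows 1 and 2 agree on D; apply D→BE and equate their BE entries.
Rows 2 and 3 agree on AE; apply AE→BC and equate their BC entries.
Rows 1 and 2 agree on BC; apply BC→A and equate their A entries.
Row 1 is now all distinguished symbols — the join is lossless.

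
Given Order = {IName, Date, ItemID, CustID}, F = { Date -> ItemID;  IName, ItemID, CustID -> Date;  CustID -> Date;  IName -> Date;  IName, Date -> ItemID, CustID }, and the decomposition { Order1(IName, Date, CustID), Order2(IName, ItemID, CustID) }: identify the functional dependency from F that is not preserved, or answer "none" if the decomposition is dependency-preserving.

Date -> ItemID

Check Date → ItemID: no single fragment contains all of {Date, ItemID}, and the restricted closure of {Date} across the fragments never reaches {ItemID}.
IName, ItemID, CustID → Date is preserved.
CustID → Date is preserved.
IName → Date is preserved.
IName, Date → ItemID, CustID is preserved.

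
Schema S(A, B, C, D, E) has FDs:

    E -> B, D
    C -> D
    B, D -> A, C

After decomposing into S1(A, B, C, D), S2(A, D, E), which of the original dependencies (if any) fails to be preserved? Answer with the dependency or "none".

E -> B, D

Check E → B, D: no single fragment contains all of {B, D, E}, and the restricted closure of {E} across the fragments never reaches {B, D}.
C → D is preserved.
B, D → A, C is preserved.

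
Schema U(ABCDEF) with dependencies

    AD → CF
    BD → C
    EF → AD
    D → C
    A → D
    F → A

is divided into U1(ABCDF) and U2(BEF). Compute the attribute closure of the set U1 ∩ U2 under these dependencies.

ABCDF

U1 ∩ U2 = {BF}.
F → A applies, adding A
A → D applies, adding D
AD → CF applies, adding C
Closure: {ABCDF}.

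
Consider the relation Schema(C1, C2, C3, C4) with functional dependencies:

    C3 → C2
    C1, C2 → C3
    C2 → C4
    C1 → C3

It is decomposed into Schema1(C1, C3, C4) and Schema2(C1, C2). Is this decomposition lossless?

Yes

Common attributes: Schema1 ∩ Schema2 = {C1}.
Closure of {C1}: C1 → C3 applies, adding C3; C3 → C2 applies, adding C2; C2 → C4 applies, adding C4. So (C1)⁺ = {C1, C2, C3, C4}.
This closure contains every attribute of Schema1, so Schema1 ∩ Schema2 → Schema1. The join is lossless.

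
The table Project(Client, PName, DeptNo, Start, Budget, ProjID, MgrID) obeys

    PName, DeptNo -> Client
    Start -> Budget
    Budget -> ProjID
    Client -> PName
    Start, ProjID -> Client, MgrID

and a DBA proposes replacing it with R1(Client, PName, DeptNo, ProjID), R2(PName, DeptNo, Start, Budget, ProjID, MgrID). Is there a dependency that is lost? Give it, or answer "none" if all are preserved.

Check Start, ProjID → Client, MgrID: no single fragment contains all of {Client, Start, ProjID, MgrID}, and the restricted closure of {Start, ProjID} across the fragments never reaches {Client, MgrID}.
PName, DeptNo → Client is preserved.
Start → Budget is preserved.
Budget → ProjID is preserved.
Client → PName is preserved.

Start, ProjID -> Client, MgrID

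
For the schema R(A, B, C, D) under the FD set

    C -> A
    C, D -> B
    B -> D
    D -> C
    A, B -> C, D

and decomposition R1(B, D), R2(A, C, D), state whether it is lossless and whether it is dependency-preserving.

lossless and dependency-preserving

Lossless test: (D)⁺ = {A, B, C, D}, which contains all of one fragment — lossless.
Dependency preservation: C, D → B; A, B → C, D are not contained in any single fragment, but the restricted closure of each left-hand side across the fragments still reaches the right-hand side; the remaining FDs each lie inside some fragment. All dependencies are preserved.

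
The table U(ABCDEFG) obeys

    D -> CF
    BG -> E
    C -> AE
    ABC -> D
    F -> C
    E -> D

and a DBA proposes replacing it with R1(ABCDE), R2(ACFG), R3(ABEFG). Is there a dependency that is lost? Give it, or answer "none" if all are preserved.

none

D → CF: restricted closure across fragments reaches CF.
BG → E lies within R3.
C → AE lies within R1.
ABC → D lies within R1.
F → C lies within R2.
E → D lies within R1.
Every dependency is enforceable on the fragments, so the decomposition is dependency-preserving.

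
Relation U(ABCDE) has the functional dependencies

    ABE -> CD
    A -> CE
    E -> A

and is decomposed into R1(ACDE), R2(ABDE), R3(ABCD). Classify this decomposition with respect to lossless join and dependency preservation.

lossless and dependency-preserving

Lossless test (chase): Rows 1 and 2 agree on A; apply A→CE and equate their CE entries. Rows 1 and 3 agree on A; apply A→CE and equate their CE entries. Row 2 is now all distinguished symbols — the join is lossless.
Dependency preservation: ABE → CD is not contained in any single fragment, but the restricted closure of its left-hand side across the fragments still reaches the right-hand side; the remaining FDs each lie inside some fragment. All dependencies are preserved.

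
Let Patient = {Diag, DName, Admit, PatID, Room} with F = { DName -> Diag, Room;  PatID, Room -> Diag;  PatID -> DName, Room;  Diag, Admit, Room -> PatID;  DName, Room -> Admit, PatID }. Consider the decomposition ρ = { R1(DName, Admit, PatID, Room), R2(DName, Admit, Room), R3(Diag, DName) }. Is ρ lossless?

Chase test. Columns are Diag, DName, Admit, PatID, Room; row i has aⱼ where attribute j ∈ Ri, else bᵢⱼ.
Initial tableau (one row per fragment):
  row 1: b11 a2 a3 a4 a5
  row 2: b21 a2 a3 b24 a5
  row 3: a1 a2 b33 b34 b35
Rows 1 and 2 agree on DName; apply DName→Diag, Room and equate their Diag, Room entries.
Rows 1 and 3 agree on DName; apply DName→Diag, Room and equate their Diag, Room entries.
Rows 1 and 2 agree on Diag, Admit, Room; apply Diag, Admit, Room→PatID and equate their PatID entries.
Rows 1 and 3 agree on DName, Room; apply DName, Room→Admit, PatID and equate their Admit, PatID entries.
Row 1 is now all distinguished symbols — the join is lossless.

Yes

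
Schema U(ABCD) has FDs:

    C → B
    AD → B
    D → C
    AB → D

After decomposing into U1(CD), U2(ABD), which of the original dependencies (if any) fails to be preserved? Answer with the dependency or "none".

C → B

Check C → B: no single fragment contains all of {BC}, and the restricted closure of {C} across the fragments never reaches {B}.
AD → B is preserved.
D → C is preserved.
AB → D is preserved.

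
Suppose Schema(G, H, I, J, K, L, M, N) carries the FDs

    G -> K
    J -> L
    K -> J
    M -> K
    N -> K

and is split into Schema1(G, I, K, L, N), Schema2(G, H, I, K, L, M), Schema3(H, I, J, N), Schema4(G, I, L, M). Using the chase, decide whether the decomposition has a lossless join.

No

Chase test. Columns are G, H, I, J, K, L, M, N; row i has aⱼ where attribute j ∈ Schemai, else bᵢⱼ.
Initial tableau (one row per fragment):
  row 1: a1 b12 a3 b14 a5 a6 b17 a8
  row 2: a1 a2 a3 b24 a5 a6 a7 b28
  row 3: b31 a2 a3 a4 b35 b36 b37 a8
  row 4: a1 b42 a3 b44 b45 a6 a7 b48
Rows 1 and 4 agree on G; apply G→K and equate their K entries.
Rows 1 and 2 agree on K; apply K→J and equate their J entries.
Rows 1 and 4 agree on K; apply K→J and equate their J entries.
Rows 1 and 3 agree on N; apply N→K and equate their K entries.
Rows 1 and 3 agree on K; apply K→J and equate their J entries.
Rows 1 and 3 agree on J; apply J→L and equate their L entries.
No row becomes fully distinguished — the join is lossy.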